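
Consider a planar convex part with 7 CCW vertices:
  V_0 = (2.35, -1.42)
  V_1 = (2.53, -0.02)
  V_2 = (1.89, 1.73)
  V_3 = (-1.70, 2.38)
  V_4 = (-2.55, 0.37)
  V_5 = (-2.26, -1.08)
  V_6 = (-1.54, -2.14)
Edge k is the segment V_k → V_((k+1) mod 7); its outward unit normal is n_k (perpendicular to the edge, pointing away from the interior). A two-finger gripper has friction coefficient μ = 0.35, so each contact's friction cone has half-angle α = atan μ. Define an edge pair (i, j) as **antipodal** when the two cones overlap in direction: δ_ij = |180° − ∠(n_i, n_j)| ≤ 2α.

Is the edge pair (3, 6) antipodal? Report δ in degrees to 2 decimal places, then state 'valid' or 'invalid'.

δ = 56.59°, invalid

α = atan 0.35 = 19.29°;  2α = 38.58°
edge 3: e_3 = (-0.85, -2.01);  n_3 = (-0.9210, +0.3895)
edge 6: e_6 = (+3.89, +0.72);  n_6 = (+0.1820, -0.9833)
∠(n_3, n_6) = 123.41°
δ = |180° − 123.41°| = 56.59°
56.59° > 2α = 38.58°  →  invalid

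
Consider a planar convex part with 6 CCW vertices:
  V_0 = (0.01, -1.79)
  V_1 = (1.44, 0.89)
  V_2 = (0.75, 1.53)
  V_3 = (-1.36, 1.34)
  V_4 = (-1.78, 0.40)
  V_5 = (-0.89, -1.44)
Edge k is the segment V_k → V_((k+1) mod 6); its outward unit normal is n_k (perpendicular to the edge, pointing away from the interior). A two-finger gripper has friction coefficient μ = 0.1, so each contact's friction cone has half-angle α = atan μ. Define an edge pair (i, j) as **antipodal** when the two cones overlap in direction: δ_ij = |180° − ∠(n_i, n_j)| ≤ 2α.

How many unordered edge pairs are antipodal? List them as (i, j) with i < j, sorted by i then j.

α = atan 0.1 = 5.71°;  2α = 11.42°
n_0 = (+0.8823, -0.4708)
n_1 = (+0.6800, +0.7332)
n_2 = (-0.0897, +0.9960)
n_3 = (-0.9130, +0.4079)
n_4 = (-0.9002, -0.4354)
n_5 = (-0.3624, -0.9320)
  (0,1): δ = 104.76°  ·
  (0,2): δ = 56.77°  ·
  (0,3): δ = 4.01°  ✓
  (0,4): δ = 53.90°  ·
  (0,5): δ = 96.83°  ·
  (1,2): δ = 132.01°  ·
  (1,3): δ = 71.23°  ·
  (1,4): δ = 21.34°  ·
  (1,5): δ = 21.60°  ·
  (2,3): δ = 119.22°  ·
  (2,4): δ = 69.33°  ·
  (2,5): δ = 26.40°  ·
  (3,4): δ = 130.11°  ·
  (3,5): δ = 87.18°  ·
  (4,5): δ = 137.06°  ·
antipodal pairs: 1

count = 1; pairs: (0,3)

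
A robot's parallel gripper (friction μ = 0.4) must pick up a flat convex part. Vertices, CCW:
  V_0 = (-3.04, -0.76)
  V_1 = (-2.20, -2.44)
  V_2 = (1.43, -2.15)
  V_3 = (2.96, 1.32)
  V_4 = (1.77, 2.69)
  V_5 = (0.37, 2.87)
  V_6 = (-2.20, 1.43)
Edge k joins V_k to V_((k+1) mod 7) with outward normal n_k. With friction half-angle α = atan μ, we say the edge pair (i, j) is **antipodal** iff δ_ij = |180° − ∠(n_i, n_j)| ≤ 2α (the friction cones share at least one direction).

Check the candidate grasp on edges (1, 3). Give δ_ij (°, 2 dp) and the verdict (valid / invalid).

α = atan 0.4 = 21.80°;  2α = 43.60°
edge 1: e_1 = (+3.63, +0.29);  n_1 = (+0.0796, -0.9968)
edge 3: e_3 = (-1.19, +1.37);  n_3 = (+0.7550, +0.6558)
∠(n_1, n_3) = 126.41°
δ = |180° − 126.41°| = 53.59°
53.59° > 2α = 43.60°  →  invalid

δ = 53.59°, invalid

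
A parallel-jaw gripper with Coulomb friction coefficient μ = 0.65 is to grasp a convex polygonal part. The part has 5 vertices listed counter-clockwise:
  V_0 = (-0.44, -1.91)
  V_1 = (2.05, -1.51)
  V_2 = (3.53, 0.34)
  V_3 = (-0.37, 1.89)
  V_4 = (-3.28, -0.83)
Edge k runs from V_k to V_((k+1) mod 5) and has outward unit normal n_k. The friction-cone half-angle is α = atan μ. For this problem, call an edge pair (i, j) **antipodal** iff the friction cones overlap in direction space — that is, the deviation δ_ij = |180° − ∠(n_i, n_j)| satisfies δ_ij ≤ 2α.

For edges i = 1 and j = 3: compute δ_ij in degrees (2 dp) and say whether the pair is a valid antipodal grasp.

δ = 8.27°, valid

α = atan 0.65 = 33.02°;  2α = 66.05°
edge 1: e_1 = (+1.48, +1.85);  n_1 = (+0.7809, -0.6247)
edge 3: e_3 = (-2.91, -2.72);  n_3 = (-0.6829, +0.7306)
∠(n_1, n_3) = 171.73°
δ = |180° − 171.73°| = 8.27°
8.27° ≤ 2α = 66.05°  →  valid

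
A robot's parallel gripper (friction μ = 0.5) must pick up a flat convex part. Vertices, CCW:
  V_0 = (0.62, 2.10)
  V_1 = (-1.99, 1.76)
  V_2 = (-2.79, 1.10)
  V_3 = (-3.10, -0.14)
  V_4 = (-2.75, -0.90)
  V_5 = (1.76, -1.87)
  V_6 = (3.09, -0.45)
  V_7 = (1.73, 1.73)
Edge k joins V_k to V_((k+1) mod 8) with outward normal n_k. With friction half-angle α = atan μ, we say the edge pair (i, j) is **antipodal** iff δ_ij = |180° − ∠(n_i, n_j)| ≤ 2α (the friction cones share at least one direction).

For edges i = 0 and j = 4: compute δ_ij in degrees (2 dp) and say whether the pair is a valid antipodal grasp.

δ = 19.56°, valid

α = atan 0.5 = 26.57°;  2α = 53.13°
edge 0: e_0 = (-2.61, -0.34);  n_0 = (-0.1292, +0.9916)
edge 4: e_4 = (+4.51, -0.97);  n_4 = (-0.2103, -0.9776)
∠(n_0, n_4) = 160.44°
δ = |180° − 160.44°| = 19.56°
19.56° ≤ 2α = 53.13°  →  valid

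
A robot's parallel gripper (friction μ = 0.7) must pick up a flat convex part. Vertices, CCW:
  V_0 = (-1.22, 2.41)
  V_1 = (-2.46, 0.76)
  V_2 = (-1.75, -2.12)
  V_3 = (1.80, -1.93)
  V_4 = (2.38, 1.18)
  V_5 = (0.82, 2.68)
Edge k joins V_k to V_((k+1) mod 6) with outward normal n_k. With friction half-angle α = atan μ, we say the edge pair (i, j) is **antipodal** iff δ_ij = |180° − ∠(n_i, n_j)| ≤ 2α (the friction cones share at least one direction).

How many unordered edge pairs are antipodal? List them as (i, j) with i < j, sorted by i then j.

α = atan 0.7 = 34.99°;  2α = 69.98°
n_0 = (-0.7994, +0.6008)
n_1 = (-0.9709, -0.2394)
n_2 = (+0.0534, -0.9986)
n_3 = (+0.9831, -0.1833)
n_4 = (+0.6931, +0.7208)
n_5 = (-0.1312, +0.9914)
  (0,1): δ = 129.23°  ·
  (0,2): δ = 50.01°  ✓
  (0,3): δ = 26.36°  ✓
  (0,4): δ = 83.05°  ·
  (0,5): δ = 134.46°  ·
  (1,2): δ = 100.79°  ·
  (1,3): δ = 24.41°  ✓
  (1,4): δ = 32.27°  ✓
  (1,5): δ = 83.69°  ·
  (2,3): δ = 103.63°  ·
  (2,4): δ = 46.94°  ✓
  (2,5): δ = 4.48°  ✓
  (3,4): δ = 123.31°  ·
  (3,5): δ = 71.90°  ·
  (4,5): δ = 128.58°  ·
antipodal pairs: 6

count = 6; pairs: (0,2), (0,3), (1,3), (1,4), (2,4), (2,5)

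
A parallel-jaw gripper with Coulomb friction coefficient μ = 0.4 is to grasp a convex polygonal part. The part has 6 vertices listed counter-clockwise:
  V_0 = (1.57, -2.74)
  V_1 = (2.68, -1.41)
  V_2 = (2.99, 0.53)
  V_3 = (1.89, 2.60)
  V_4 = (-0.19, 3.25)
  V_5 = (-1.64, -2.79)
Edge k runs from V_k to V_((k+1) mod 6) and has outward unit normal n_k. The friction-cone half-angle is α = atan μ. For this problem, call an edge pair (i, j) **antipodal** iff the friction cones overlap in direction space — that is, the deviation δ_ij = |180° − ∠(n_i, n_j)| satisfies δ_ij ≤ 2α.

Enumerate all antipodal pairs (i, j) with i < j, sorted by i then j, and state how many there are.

count = 4; pairs: (0,4), (1,4), (2,4), (3,5)

α = atan 0.4 = 21.80°;  2α = 43.60°
n_0 = (+0.7677, -0.6408)
n_1 = (+0.9875, -0.1578)
n_2 = (+0.8831, +0.4693)
n_3 = (+0.2983, +0.9545)
n_4 = (-0.9724, +0.2334)
n_5 = (+0.0156, -0.9999)
  (0,1): δ = 149.23°  ·
  (0,2): δ = 112.17°  ·
  (0,3): δ = 67.51°  ·
  (0,4): δ = 26.35°  ✓
  (0,5): δ = 130.74°  ·
  (1,2): δ = 142.94°  ·
  (1,3): δ = 98.28°  ·
  (1,4): δ = 4.42°  ✓
  (1,5): δ = 99.97°  ·
  (2,3): δ = 135.34°  ·
  (2,4): δ = 41.49°  ✓
  (2,5): δ = 62.91°  ·
  (3,4): δ = 86.15°  ·
  (3,5): δ = 18.25°  ✓
  (4,5): δ = 75.61°  ·
antipodal pairs: 4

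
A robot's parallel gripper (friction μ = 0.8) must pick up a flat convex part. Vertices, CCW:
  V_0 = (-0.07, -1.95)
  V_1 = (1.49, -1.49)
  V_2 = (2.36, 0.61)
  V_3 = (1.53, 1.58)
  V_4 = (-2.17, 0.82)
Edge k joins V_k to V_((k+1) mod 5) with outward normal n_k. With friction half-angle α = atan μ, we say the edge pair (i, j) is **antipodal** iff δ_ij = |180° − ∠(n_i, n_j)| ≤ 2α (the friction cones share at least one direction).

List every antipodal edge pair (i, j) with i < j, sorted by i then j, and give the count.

α = atan 0.8 = 38.66°;  2α = 77.32°
n_0 = (+0.2828, -0.9592)
n_1 = (+0.9239, -0.3827)
n_2 = (+0.7598, +0.6501)
n_3 = (-0.2012, +0.9795)
n_4 = (-0.7969, -0.6041)
  (0,1): δ = 128.93°  ·
  (0,2): δ = 65.88°  ✓
  (0,3): δ = 4.82°  ✓
  (0,4): δ = 110.74°  ·
  (1,2): δ = 116.94°  ·
  (1,3): δ = 55.89°  ✓
  (1,4): δ = 59.67°  ✓
  (2,3): δ = 118.95°  ·
  (2,4): δ = 3.39°  ✓
  (3,4): δ = 64.44°  ✓
antipodal pairs: 6

count = 6; pairs: (0,2), (0,3), (1,3), (1,4), (2,4), (3,4)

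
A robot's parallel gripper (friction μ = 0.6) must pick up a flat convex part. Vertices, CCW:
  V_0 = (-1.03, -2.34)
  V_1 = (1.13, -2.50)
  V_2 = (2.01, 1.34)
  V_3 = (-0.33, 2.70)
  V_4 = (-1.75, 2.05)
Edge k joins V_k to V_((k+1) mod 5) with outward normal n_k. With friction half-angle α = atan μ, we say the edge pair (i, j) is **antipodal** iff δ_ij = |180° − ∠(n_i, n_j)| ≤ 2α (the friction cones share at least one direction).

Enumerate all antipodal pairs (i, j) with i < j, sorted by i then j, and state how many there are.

α = atan 0.6 = 30.96°;  2α = 61.93°
n_0 = (-0.0739, -0.9973)
n_1 = (+0.9747, -0.2234)
n_2 = (+0.5025, +0.8646)
n_3 = (-0.4162, +0.9093)
n_4 = (-0.9868, -0.1618)
  (0,1): δ = 98.67°  ·
  (0,2): δ = 25.93°  ✓
  (0,3): δ = 28.83°  ✓
  (0,4): δ = 103.55°  ·
  (1,2): δ = 107.26°  ·
  (1,3): δ = 52.50°  ✓
  (1,4): δ = 22.22°  ✓
  (2,3): δ = 125.24°  ·
  (2,4): δ = 50.52°  ✓
  (3,4): δ = 105.28°  ·
antipodal pairs: 5

count = 5; pairs: (0,2), (0,3), (1,3), (1,4), (2,4)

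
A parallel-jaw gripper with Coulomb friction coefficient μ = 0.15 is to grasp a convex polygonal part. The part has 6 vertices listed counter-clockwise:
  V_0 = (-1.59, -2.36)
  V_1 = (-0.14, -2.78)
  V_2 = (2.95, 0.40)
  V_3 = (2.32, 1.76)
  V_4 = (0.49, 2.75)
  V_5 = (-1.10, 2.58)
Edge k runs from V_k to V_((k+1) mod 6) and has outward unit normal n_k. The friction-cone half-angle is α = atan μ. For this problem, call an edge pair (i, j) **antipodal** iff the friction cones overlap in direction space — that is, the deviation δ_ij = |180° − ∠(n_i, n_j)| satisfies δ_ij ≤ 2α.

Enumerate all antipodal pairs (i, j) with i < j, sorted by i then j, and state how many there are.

α = atan 0.15 = 8.53°;  2α = 17.06°
n_0 = (-0.2782, -0.9605)
n_1 = (+0.7172, -0.6969)
n_2 = (+0.9074, +0.4203)
n_3 = (+0.4758, +0.8795)
n_4 = (-0.1063, +0.9943)
n_5 = (-0.9951, +0.0987)
  (0,1): δ = 118.02°  ·
  (0,2): δ = 48.99°  ·
  (0,3): δ = 12.26°  ✓
  (0,4): δ = 22.26°  ·
  (0,5): δ = 100.49°  ·
  (1,2): δ = 110.97°  ·
  (1,3): δ = 74.24°  ·
  (1,4): δ = 39.72°  ·
  (1,5): δ = 38.51°  ·
  (2,3): δ = 143.27°  ·
  (2,4): δ = 108.75°  ·
  (2,5): δ = 30.52°  ·
  (3,4): δ = 145.48°  ·
  (3,5): δ = 67.25°  ·
  (4,5): δ = 101.77°  ·
antipodal pairs: 1

count = 1; pairs: (0,3)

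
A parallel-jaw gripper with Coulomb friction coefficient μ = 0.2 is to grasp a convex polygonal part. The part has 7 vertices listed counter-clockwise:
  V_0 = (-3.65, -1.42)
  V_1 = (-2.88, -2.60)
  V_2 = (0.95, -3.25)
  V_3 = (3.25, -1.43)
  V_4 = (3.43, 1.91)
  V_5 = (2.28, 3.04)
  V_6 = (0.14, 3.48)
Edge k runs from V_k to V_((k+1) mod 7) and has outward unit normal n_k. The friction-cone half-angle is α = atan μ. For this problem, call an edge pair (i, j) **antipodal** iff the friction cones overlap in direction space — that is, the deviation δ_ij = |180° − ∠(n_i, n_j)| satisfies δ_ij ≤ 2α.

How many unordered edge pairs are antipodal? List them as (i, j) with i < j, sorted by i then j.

count = 3; pairs: (0,4), (1,5), (2,6)

α = atan 0.2 = 11.31°;  2α = 22.62°
n_0 = (-0.8375, -0.5465)
n_1 = (-0.1673, -0.9859)
n_2 = (+0.6205, -0.7842)
n_3 = (+0.9986, -0.0538)
n_4 = (+0.7009, +0.7133)
n_5 = (+0.2014, +0.9795)
n_6 = (-0.7910, +0.6118)
  (0,1): δ = 132.76°  ·
  (0,2): δ = 84.77°  ·
  (0,3): δ = 36.21°  ·
  (0,4): δ = 12.38°  ✓
  (0,5): δ = 45.26°  ·
  (0,6): δ = 109.15°  ·
  (1,2): δ = 132.01°  ·
  (1,3): δ = 83.45°  ·
  (1,4): δ = 34.87°  ·
  (1,5): δ = 1.99°  ✓
  (1,6): δ = 61.91°  ·
  (2,3): δ = 131.44°  ·
  (2,4): δ = 82.85°  ·
  (2,5): δ = 49.97°  ·
  (2,6): δ = 13.92°  ✓
  (3,4): δ = 131.41°  ·
  (3,5): δ = 98.53°  ·
  (3,6): δ = 34.64°  ·
  (4,5): δ = 147.12°  ·
  (4,6): δ = 83.22°  ·
  (5,6): δ = 116.10°  ·
antipodal pairs: 3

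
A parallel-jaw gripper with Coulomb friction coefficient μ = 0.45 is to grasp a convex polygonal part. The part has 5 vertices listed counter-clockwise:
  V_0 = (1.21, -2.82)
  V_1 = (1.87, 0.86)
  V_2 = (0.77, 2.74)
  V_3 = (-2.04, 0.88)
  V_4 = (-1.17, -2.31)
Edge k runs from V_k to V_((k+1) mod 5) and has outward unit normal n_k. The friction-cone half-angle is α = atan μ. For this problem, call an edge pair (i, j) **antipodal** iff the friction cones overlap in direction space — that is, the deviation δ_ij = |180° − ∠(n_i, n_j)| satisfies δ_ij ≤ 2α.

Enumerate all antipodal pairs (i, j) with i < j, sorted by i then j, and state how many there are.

α = atan 0.45 = 24.23°;  2α = 48.46°
n_0 = (+0.9843, -0.1765)
n_1 = (+0.8631, +0.5050)
n_2 = (-0.5520, +0.8339)
n_3 = (-0.9648, -0.2631)
n_4 = (-0.2095, -0.9778)
  (0,1): δ = 139.50°  ·
  (0,2): δ = 46.33°  ✓
  (0,3): δ = 25.42°  ✓
  (0,4): δ = 88.07°  ·
  (1,2): δ = 86.83°  ·
  (1,3): δ = 15.08°  ✓
  (1,4): δ = 47.57°  ✓
  (2,3): δ = 108.25°  ·
  (2,4): δ = 45.60°  ✓
  (3,4): δ = 117.35°  ·
antipodal pairs: 5

count = 5; pairs: (0,2), (0,3), (1,3), (1,4), (2,4)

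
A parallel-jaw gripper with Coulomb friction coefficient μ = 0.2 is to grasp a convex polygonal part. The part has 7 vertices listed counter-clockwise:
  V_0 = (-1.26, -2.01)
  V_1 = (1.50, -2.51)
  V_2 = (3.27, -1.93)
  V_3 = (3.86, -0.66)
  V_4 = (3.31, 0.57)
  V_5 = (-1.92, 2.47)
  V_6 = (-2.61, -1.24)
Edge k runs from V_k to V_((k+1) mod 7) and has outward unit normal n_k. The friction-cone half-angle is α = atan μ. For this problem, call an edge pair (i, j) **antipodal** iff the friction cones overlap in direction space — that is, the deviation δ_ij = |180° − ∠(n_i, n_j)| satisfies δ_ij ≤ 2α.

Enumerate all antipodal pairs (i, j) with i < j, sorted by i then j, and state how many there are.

count = 3; pairs: (0,4), (2,5), (4,6)

α = atan 0.2 = 11.31°;  2α = 22.62°
n_0 = (-0.1783, -0.9840)
n_1 = (+0.3114, -0.9503)
n_2 = (+0.9069, -0.4213)
n_3 = (+0.9129, +0.4082)
n_4 = (+0.3415, +0.9399)
n_5 = (-0.9831, +0.1828)
n_6 = (-0.4954, -0.8686)
  (0,1): δ = 151.59°  ·
  (0,2): δ = 104.65°  ·
  (0,3): δ = 55.64°  ·
  (0,4): δ = 9.70°  ✓
  (0,5): δ = 89.73°  ·
  (0,6): δ = 160.57°  ·
  (1,2): δ = 133.06°  ·
  (1,3): δ = 84.05°  ·
  (1,4): δ = 38.11°  ·
  (1,5): δ = 61.32°  ·
  (1,6): δ = 132.16°  ·
  (2,3): δ = 130.99°  ·
  (2,4): δ = 85.05°  ·
  (2,5): δ = 14.38°  ✓
  (2,6): δ = 85.22°  ·
  (3,4): δ = 134.06°  ·
  (3,5): δ = 34.63°  ·
  (3,6): δ = 36.21°  ·
  (4,5): δ = 80.57°  ·
  (4,6): δ = 9.73°  ✓
  (5,6): δ = 109.16°  ·
antipodal pairs: 3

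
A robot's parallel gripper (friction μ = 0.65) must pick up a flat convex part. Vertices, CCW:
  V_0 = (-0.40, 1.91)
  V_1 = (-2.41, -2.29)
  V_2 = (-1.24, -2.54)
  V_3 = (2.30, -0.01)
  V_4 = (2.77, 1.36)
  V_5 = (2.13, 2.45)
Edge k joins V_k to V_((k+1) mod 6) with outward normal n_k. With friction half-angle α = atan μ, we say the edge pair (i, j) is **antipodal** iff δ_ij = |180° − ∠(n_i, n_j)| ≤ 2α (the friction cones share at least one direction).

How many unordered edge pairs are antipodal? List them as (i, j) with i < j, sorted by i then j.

count = 7; pairs: (0,2), (0,3), (0,4), (1,4), (1,5), (2,5), (3,5)

α = atan 0.65 = 33.02°;  2α = 66.05°
n_0 = (-0.9020, +0.4317)
n_1 = (-0.2090, -0.9779)
n_2 = (+0.5815, -0.8136)
n_3 = (+0.9459, -0.3245)
n_4 = (+0.8623, +0.5063)
n_5 = (-0.2087, +0.9780)
  (0,1): δ = 76.49°  ·
  (0,2): δ = 28.87°  ✓
  (0,3): δ = 6.64°  ✓
  (0,4): δ = 55.99°  ✓
  (0,5): δ = 127.62°  ·
  (1,2): δ = 132.39°  ·
  (1,3): δ = 96.87°  ·
  (1,4): δ = 47.52°  ✓
  (1,5): δ = 24.11°  ✓
  (2,3): δ = 144.49°  ·
  (2,4): δ = 95.13°  ·
  (2,5): δ = 23.50°  ✓
  (3,4): δ = 130.65°  ·
  (3,5): δ = 59.02°  ✓
  (4,5): δ = 108.37°  ·
antipodal pairs: 7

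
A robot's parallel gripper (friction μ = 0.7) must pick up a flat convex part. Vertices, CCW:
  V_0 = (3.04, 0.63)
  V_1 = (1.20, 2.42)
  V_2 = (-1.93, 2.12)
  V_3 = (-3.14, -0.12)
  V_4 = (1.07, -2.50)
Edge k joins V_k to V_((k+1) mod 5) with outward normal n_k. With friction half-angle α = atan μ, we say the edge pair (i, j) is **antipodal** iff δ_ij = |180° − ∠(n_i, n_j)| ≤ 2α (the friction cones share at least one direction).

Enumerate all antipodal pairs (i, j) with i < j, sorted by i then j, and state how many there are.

α = atan 0.7 = 34.99°;  2α = 69.98°
n_0 = (+0.6973, +0.7168)
n_1 = (-0.0954, +0.9954)
n_2 = (-0.8798, +0.4753)
n_3 = (-0.4921, -0.8705)
n_4 = (+0.8463, -0.5327)
  (0,1): δ = 130.31°  ·
  (0,2): δ = 74.17°  ·
  (0,3): δ = 14.73°  ✓
  (0,4): δ = 102.02°  ·
  (1,2): δ = 123.85°  ·
  (1,3): δ = 34.96°  ✓
  (1,4): δ = 52.34°  ✓
  (2,3): δ = 91.10°  ·
  (2,4): δ = 3.81°  ✓
  (3,4): δ = 92.71°  ·
antipodal pairs: 4

count = 4; pairs: (0,3), (1,3), (1,4), (2,4)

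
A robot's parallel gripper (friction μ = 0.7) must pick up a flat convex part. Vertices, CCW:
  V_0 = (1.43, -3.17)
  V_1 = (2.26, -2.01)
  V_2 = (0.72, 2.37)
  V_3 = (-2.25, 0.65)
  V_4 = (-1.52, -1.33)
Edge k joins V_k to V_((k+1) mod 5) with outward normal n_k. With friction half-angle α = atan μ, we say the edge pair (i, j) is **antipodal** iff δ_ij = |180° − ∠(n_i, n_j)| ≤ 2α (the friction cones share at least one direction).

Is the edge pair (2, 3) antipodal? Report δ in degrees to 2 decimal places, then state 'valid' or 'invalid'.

α = atan 0.7 = 34.99°;  2α = 69.98°
edge 2: e_2 = (-2.97, -1.72);  n_2 = (-0.5012, +0.8654)
edge 3: e_3 = (+0.73, -1.98);  n_3 = (-0.9383, -0.3459)
∠(n_2, n_3) = 80.16°
δ = |180° − 80.16°| = 99.84°
99.84° > 2α = 69.98°  →  invalid

δ = 99.84°, invalid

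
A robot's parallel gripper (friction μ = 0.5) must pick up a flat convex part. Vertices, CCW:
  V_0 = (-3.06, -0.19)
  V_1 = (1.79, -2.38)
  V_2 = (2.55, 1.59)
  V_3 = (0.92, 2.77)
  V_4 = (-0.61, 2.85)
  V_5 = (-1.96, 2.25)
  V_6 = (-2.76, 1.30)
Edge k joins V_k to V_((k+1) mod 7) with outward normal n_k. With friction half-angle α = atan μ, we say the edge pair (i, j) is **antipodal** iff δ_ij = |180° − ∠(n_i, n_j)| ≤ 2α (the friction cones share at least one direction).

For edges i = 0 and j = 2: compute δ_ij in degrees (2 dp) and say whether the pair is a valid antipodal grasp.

α = atan 0.5 = 26.57°;  2α = 53.13°
edge 0: e_0 = (+4.85, -2.19);  n_0 = (-0.4115, -0.9114)
edge 2: e_2 = (-1.63, +1.18);  n_2 = (+0.5864, +0.8100)
∠(n_0, n_2) = 168.40°
δ = |180° − 168.40°| = 11.60°
11.60° ≤ 2α = 53.13°  →  valid

δ = 11.60°, valid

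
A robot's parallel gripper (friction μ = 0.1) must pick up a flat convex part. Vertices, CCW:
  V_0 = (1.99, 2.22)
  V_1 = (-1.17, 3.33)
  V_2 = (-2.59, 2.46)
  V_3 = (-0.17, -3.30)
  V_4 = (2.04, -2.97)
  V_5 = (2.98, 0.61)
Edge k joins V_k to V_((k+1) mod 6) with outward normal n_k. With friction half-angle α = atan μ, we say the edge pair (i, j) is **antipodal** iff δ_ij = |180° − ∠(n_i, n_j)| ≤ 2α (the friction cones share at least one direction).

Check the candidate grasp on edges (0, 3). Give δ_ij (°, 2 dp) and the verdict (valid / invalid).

α = atan 0.1 = 5.71°;  2α = 11.42°
edge 0: e_0 = (-3.16, +1.11);  n_0 = (+0.3314, +0.9435)
edge 3: e_3 = (+2.21, +0.33);  n_3 = (+0.1477, -0.9890)
∠(n_0, n_3) = 152.15°
δ = |180° − 152.15°| = 27.85°
27.85° > 2α = 11.42°  →  invalid

δ = 27.85°, invalid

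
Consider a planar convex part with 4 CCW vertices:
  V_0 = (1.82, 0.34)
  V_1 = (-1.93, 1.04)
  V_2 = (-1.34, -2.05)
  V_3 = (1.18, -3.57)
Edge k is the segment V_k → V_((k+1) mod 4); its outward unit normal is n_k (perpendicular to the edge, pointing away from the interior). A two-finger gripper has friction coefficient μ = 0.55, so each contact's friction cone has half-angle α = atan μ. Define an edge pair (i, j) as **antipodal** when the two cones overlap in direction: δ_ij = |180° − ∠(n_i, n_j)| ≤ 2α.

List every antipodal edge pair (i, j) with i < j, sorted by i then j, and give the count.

α = atan 0.55 = 28.81°;  2α = 57.62°
n_0 = (+0.1835, +0.9830)
n_1 = (-0.9823, -0.1876)
n_2 = (-0.5165, -0.8563)
n_3 = (+0.9869, -0.1615)
  (0,1): δ = 68.62°  ·
  (0,2): δ = 20.52°  ✓
  (0,3): δ = 91.28°  ·
  (1,2): δ = 131.91°  ·
  (1,3): δ = 20.11°  ✓
  (2,3): δ = 68.20°  ·
antipodal pairs: 2

count = 2; pairs: (0,2), (1,3)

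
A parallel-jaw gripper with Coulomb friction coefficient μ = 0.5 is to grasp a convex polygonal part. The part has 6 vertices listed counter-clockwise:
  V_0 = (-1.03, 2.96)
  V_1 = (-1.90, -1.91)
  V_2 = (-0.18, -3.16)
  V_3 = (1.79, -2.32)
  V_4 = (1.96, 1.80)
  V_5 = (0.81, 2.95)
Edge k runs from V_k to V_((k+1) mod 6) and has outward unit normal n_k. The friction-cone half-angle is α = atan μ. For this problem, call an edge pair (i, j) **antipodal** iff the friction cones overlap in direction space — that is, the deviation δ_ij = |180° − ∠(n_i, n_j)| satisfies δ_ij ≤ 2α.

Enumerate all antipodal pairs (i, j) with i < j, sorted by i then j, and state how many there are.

α = atan 0.5 = 26.57°;  2α = 53.13°
n_0 = (-0.9844, +0.1759)
n_1 = (-0.5879, -0.8089)
n_2 = (+0.3922, -0.9199)
n_3 = (+0.9991, -0.0412)
n_4 = (+0.7071, +0.7071)
n_5 = (+0.0054, +1.0000)
  (0,1): δ = 115.88°  ·
  (0,2): δ = 56.78°  ·
  (0,3): δ = 7.77°  ✓
  (0,4): δ = 55.13°  ·
  (0,5): δ = 99.82°  ·
  (1,2): δ = 120.90°  ·
  (1,3): δ = 56.36°  ·
  (1,4): δ = 8.99°  ✓
  (1,5): δ = 35.70°  ✓
  (2,3): δ = 115.46°  ·
  (2,4): δ = 68.09°  ·
  (2,5): δ = 23.40°  ✓
  (3,4): δ = 132.64°  ·
  (3,5): δ = 87.95°  ·
  (4,5): δ = 135.31°  ·
antipodal pairs: 4

count = 4; pairs: (0,3), (1,4), (1,5), (2,5)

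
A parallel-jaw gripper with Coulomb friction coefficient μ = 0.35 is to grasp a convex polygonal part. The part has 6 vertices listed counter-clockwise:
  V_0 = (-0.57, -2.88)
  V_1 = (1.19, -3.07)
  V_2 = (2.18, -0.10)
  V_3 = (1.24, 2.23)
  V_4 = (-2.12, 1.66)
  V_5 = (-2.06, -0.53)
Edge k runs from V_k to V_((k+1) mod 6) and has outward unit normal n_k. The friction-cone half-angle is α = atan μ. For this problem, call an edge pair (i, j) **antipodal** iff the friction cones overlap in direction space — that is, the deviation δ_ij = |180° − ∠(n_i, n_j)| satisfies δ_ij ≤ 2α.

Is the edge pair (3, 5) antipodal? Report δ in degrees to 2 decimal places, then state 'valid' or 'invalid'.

δ = 67.25°, invalid

α = atan 0.35 = 19.29°;  2α = 38.58°
edge 3: e_3 = (-3.36, -0.57);  n_3 = (-0.1673, +0.9859)
edge 5: e_5 = (+1.49, -2.35);  n_5 = (-0.8445, -0.5355)
∠(n_3, n_5) = 112.75°
δ = |180° − 112.75°| = 67.25°
67.25° > 2α = 38.58°  →  invalid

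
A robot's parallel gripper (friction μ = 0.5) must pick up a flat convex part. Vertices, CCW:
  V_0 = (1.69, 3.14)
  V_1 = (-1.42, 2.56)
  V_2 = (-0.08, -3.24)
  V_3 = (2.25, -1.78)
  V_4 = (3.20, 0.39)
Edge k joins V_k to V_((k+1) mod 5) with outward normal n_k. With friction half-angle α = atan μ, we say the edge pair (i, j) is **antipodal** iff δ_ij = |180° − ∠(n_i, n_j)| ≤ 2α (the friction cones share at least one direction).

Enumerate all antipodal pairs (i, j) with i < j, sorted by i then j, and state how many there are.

α = atan 0.5 = 26.57°;  2α = 53.13°
n_0 = (-0.1833, +0.9831)
n_1 = (-0.9743, -0.2251)
n_2 = (+0.5310, -0.8474)
n_3 = (+0.9161, -0.4010)
n_4 = (+0.8766, +0.4813)
  (0,1): δ = 87.55°  ·
  (0,2): δ = 21.51°  ✓
  (0,3): δ = 55.79°  ·
  (0,4): δ = 108.21°  ·
  (1,2): δ = 70.94°  ·
  (1,3): δ = 36.65°  ✓
  (1,4): δ = 15.76°  ✓
  (2,3): δ = 145.71°  ·
  (2,4): δ = 93.30°  ·
  (3,4): δ = 127.59°  ·
antipodal pairs: 3

count = 3; pairs: (0,2), (1,3), (1,4)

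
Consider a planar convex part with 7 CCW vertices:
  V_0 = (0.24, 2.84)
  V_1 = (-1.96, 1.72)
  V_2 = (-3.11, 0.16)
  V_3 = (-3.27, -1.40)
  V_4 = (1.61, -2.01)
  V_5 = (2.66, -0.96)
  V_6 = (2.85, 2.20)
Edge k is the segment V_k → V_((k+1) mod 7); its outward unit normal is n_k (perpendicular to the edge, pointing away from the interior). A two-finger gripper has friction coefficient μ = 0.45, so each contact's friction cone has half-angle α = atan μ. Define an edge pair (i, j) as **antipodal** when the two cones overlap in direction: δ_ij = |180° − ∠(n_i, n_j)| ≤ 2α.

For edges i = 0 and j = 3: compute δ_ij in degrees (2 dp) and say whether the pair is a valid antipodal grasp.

δ = 34.11°, valid

α = atan 0.45 = 24.23°;  2α = 48.46°
edge 0: e_0 = (-2.20, -1.12);  n_0 = (-0.4537, +0.8912)
edge 3: e_3 = (+4.88, -0.61);  n_3 = (-0.1240, -0.9923)
∠(n_0, n_3) = 145.89°
δ = |180° − 145.89°| = 34.11°
34.11° ≤ 2α = 48.46°  →  valid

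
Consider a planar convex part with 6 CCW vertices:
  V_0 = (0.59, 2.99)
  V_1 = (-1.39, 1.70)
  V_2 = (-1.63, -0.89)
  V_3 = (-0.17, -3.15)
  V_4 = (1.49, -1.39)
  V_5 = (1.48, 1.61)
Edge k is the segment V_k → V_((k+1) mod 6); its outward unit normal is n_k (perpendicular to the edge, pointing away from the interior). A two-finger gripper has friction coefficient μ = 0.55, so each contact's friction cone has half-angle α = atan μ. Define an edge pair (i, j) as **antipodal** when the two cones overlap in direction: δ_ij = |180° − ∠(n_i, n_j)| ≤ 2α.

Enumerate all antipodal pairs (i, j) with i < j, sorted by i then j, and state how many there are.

α = atan 0.55 = 28.81°;  2α = 57.62°
n_0 = (-0.5459, +0.8379)
n_1 = (-0.9957, +0.0923)
n_2 = (-0.8400, -0.5426)
n_3 = (+0.7275, -0.6861)
n_4 = (+1.0000, +0.0033)
n_5 = (+0.8404, +0.5420)
  (0,1): δ = 128.38°  ·
  (0,2): δ = 90.22°  ·
  (0,3): δ = 13.59°  ✓
  (0,4): δ = 57.11°  ✓
  (0,5): δ = 89.73°  ·
  (1,2): δ = 141.84°  ·
  (1,3): δ = 38.03°  ✓
  (1,4): δ = 5.49°  ✓
  (1,5): δ = 38.11°  ✓
  (2,3): δ = 76.19°  ·
  (2,4): δ = 32.67°  ✓
  (2,5): δ = 0.04°  ✓
  (3,4): δ = 136.48°  ·
  (3,5): δ = 103.86°  ·
  (4,5): δ = 147.37°  ·
antipodal pairs: 7

count = 7; pairs: (0,3), (0,4), (1,3), (1,4), (1,5), (2,4), (2,5)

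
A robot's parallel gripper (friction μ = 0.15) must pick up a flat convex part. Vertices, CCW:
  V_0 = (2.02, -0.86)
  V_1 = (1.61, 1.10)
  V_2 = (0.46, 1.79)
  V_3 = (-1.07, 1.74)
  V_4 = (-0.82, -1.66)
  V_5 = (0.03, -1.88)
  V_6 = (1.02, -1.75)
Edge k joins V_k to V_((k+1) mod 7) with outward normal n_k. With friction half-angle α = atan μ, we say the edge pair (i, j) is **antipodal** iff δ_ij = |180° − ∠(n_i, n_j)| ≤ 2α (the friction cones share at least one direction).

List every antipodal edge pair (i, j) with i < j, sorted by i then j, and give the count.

count = 4; pairs: (0,3), (1,4), (2,4), (2,5)

α = atan 0.15 = 8.53°;  2α = 17.06°
n_0 = (+0.9788, +0.2048)
n_1 = (+0.5145, +0.8575)
n_2 = (-0.0327, +0.9995)
n_3 = (-0.9973, -0.0733)
n_4 = (-0.2506, -0.9681)
n_5 = (+0.1302, -0.9915)
n_6 = (+0.6648, -0.7470)
  (0,1): δ = 132.78°  ·
  (0,2): δ = 99.94°  ·
  (0,3): δ = 7.61°  ✓
  (0,4): δ = 63.67°  ·
  (0,5): δ = 85.67°  ·
  (0,6): δ = 119.85°  ·
  (1,2): δ = 147.16°  ·
  (1,3): δ = 54.83°  ·
  (1,4): δ = 16.45°  ✓
  (1,5): δ = 38.44°  ·
  (1,6): δ = 72.63°  ·
  (2,3): δ = 87.67°  ·
  (2,4): δ = 16.38°  ✓
  (2,5): δ = 5.61°  ✓
  (2,6): δ = 39.80°  ·
  (3,4): δ = 108.72°  ·
  (3,5): δ = 86.72°  ·
  (3,6): δ = 52.54°  ·
  (4,5): δ = 158.01°  ·
  (4,6): δ = 123.82°  ·
  (5,6): δ = 145.81°  ·
antipodal pairs: 4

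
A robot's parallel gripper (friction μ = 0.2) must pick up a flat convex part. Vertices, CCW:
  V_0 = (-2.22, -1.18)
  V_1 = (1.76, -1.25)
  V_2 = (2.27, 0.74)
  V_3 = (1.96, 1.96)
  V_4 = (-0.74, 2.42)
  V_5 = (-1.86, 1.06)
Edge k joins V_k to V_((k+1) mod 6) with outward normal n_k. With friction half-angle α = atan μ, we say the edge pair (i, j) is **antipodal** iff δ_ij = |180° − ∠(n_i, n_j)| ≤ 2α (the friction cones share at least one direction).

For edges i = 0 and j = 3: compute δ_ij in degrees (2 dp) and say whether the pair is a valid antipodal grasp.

α = atan 0.2 = 11.31°;  2α = 22.62°
edge 0: e_0 = (+3.98, -0.07);  n_0 = (-0.0176, -0.9998)
edge 3: e_3 = (-2.70, +0.46);  n_3 = (+0.1680, +0.9858)
∠(n_0, n_3) = 171.34°
δ = |180° − 171.34°| = 8.66°
8.66° ≤ 2α = 22.62°  →  valid

δ = 8.66°, valid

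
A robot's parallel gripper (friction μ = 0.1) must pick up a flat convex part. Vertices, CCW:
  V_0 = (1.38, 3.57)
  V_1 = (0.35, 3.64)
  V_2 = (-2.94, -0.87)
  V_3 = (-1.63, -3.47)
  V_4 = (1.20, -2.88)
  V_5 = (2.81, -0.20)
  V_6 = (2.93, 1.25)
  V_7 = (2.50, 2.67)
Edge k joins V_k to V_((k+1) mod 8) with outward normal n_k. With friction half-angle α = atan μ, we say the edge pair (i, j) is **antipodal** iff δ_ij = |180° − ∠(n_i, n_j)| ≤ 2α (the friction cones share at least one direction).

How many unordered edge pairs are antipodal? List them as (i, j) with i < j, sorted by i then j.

count = 2; pairs: (1,4), (2,6)

α = atan 0.1 = 5.71°;  2α = 11.42°
n_0 = (+0.0678, +0.9977)
n_1 = (-0.8079, +0.5893)
n_2 = (-0.8930, -0.4500)
n_3 = (+0.2041, -0.9790)
n_4 = (+0.8572, -0.5150)
n_5 = (+0.9966, -0.0825)
n_6 = (+0.9571, +0.2898)
n_7 = (+0.6264, +0.7795)
  (0,1): δ = 122.22°  ·
  (0,2): δ = 59.37°  ·
  (0,3): δ = 15.66°  ·
  (0,4): δ = 62.89°  ·
  (0,5): δ = 89.16°  ·
  (0,6): δ = 110.74°  ·
  (0,7): δ = 145.10°  ·
  (1,2): δ = 117.15°  ·
  (1,3): δ = 42.11°  ·
  (1,4): δ = 5.12°  ✓
  (1,5): δ = 31.38°  ·
  (1,6): δ = 52.96°  ·
  (1,7): δ = 87.33°  ·
  (2,3): δ = 104.96°  ·
  (2,4): δ = 57.74°  ·
  (2,5): δ = 31.47°  ·
  (2,6): δ = 9.89°  ✓
  (2,7): δ = 24.47°  ·
  (3,4): δ = 132.77°  ·
  (3,5): δ = 106.51°  ·
  (3,6): δ = 84.93°  ·
  (3,7): δ = 50.56°  ·
  (4,5): δ = 153.74°  ·
  (4,6): δ = 132.16°  ·
  (4,7): δ = 97.79°  ·
  (5,6): δ = 158.42°  ·
  (5,7): δ = 124.05°  ·
  (6,7): δ = 145.63°  ·
antipodal pairs: 2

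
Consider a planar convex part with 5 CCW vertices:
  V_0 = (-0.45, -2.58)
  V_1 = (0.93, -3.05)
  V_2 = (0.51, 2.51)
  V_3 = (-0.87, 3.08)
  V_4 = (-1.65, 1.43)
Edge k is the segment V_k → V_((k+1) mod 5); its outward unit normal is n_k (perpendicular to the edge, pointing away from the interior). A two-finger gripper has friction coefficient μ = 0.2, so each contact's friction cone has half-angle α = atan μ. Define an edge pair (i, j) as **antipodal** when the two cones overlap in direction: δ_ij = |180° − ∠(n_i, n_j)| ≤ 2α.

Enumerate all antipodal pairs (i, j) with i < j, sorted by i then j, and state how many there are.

α = atan 0.2 = 11.31°;  2α = 22.62°
n_0 = (-0.3224, -0.9466)
n_1 = (+0.9972, +0.0753)
n_2 = (+0.3818, +0.9243)
n_3 = (-0.9041, +0.4274)
n_4 = (-0.9580, -0.2867)
  (0,1): δ = 66.87°  ·
  (0,2): δ = 3.63°  ✓
  (0,3): δ = 83.51°  ·
  (0,4): δ = 125.47°  ·
  (1,2): δ = 116.76°  ·
  (1,3): δ = 29.62°  ·
  (1,4): δ = 12.34°  ✓
  (2,3): δ = 92.86°  ·
  (2,4): δ = 50.90°  ·
  (3,4): δ = 138.04°  ·
antipodal pairs: 2

count = 2; pairs: (0,2), (1,4)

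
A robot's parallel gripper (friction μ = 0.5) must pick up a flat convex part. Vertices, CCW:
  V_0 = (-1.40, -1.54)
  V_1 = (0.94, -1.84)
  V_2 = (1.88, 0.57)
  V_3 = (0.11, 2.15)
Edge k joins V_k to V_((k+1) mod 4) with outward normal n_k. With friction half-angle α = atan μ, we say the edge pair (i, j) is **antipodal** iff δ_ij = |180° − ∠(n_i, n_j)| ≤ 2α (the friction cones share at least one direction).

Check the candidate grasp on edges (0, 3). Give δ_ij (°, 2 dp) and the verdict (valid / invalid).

α = atan 0.5 = 26.57°;  2α = 53.13°
edge 0: e_0 = (+2.34, -0.30);  n_0 = (-0.1272, -0.9919)
edge 3: e_3 = (-1.51, -3.69);  n_3 = (-0.9255, +0.3787)
∠(n_0, n_3) = 104.95°
δ = |180° − 104.95°| = 75.05°
75.05° > 2α = 53.13°  →  invalid

δ = 75.05°, invalid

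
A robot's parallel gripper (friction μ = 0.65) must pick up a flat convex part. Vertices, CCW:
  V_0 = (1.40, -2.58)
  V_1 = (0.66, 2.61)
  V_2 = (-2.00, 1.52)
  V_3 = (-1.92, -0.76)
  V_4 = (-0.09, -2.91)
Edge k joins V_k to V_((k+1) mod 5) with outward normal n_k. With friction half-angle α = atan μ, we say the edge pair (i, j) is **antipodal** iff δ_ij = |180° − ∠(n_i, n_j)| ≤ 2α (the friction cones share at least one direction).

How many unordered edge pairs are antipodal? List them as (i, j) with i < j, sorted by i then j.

α = atan 0.65 = 33.02°;  2α = 66.05°
n_0 = (+0.9900, +0.1412)
n_1 = (-0.3792, +0.9253)
n_2 = (-0.9994, -0.0351)
n_3 = (-0.7615, -0.6482)
n_4 = (+0.2162, -0.9763)
  (0,1): δ = 75.83°  ·
  (0,2): δ = 6.11°  ✓
  (0,3): δ = 32.29°  ✓
  (0,4): δ = 94.37°  ·
  (1,2): δ = 110.27°  ·
  (1,3): δ = 71.88°  ·
  (1,4): δ = 9.79°  ✓
  (2,3): δ = 141.61°  ·
  (2,4): δ = 79.52°  ·
  (3,4): δ = 117.92°  ·
antipodal pairs: 3

count = 3; pairs: (0,2), (0,3), (1,4)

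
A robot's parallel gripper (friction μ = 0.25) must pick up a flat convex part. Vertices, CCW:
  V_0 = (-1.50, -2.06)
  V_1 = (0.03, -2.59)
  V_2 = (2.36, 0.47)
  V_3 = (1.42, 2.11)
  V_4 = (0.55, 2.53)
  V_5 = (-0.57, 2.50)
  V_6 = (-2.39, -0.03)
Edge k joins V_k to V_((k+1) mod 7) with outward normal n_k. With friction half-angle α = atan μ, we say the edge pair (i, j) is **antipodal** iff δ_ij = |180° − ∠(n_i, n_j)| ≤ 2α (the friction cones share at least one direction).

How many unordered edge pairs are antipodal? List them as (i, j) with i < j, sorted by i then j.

α = atan 0.25 = 14.04°;  2α = 28.07°
n_0 = (-0.3273, -0.9449)
n_1 = (+0.7956, -0.6058)
n_2 = (+0.8676, +0.4973)
n_3 = (+0.4347, +0.9006)
n_4 = (-0.0268, +0.9996)
n_5 = (-0.8118, +0.5840)
n_6 = (-0.9158, -0.4015)
  (0,1): δ = 108.18°  ·
  (0,2): δ = 41.07°  ·
  (0,3): δ = 6.66°  ✓
  (0,4): δ = 20.64°  ✓
  (0,5): δ = 73.38°  ·
  (0,6): δ = 132.78°  ·
  (1,2): δ = 112.89°  ·
  (1,3): δ = 78.48°  ·
  (1,4): δ = 51.18°  ·
  (1,5): δ = 1.56°  ✓
  (1,6): δ = 60.96°  ·
  (2,3): δ = 145.59°  ·
  (2,4): δ = 118.29°  ·
  (2,5): δ = 65.55°  ·
  (2,6): δ = 6.15°  ✓
  (3,4): δ = 152.70°  ·
  (3,5): δ = 99.96°  ·
  (3,6): δ = 40.56°  ·
  (4,5): δ = 127.26°  ·
  (4,6): δ = 67.86°  ·
  (5,6): δ = 120.60°  ·
antipodal pairs: 4

count = 4; pairs: (0,3), (0,4), (1,5), (2,6)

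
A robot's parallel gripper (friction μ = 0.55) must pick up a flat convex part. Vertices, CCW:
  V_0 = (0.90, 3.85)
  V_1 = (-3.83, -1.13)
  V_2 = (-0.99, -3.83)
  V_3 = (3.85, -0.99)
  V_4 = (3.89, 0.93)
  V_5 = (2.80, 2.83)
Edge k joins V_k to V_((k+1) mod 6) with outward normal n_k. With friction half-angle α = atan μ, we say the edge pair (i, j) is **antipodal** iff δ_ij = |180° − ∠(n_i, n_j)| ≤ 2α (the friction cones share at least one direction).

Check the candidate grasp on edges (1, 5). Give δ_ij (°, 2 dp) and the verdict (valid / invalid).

α = atan 0.55 = 28.81°;  2α = 57.62°
edge 1: e_1 = (+2.84, -2.70);  n_1 = (-0.6890, -0.7247)
edge 5: e_5 = (-1.90, +1.02);  n_5 = (+0.4730, +0.8811)
∠(n_1, n_5) = 164.68°
δ = |180° − 164.68°| = 15.32°
15.32° ≤ 2α = 57.62°  →  valid

δ = 15.32°, valid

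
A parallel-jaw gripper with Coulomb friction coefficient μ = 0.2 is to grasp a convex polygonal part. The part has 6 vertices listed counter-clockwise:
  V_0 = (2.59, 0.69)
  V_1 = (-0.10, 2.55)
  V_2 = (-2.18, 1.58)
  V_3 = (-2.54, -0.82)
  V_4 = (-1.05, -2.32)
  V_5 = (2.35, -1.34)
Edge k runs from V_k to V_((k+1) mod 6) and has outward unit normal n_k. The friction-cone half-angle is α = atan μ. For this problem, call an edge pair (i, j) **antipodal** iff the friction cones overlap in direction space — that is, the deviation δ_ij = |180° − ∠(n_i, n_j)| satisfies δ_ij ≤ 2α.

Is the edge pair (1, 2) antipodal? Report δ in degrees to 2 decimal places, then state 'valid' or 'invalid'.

α = atan 0.2 = 11.31°;  2α = 22.62°
edge 1: e_1 = (-2.08, -0.97);  n_1 = (-0.4226, +0.9063)
edge 2: e_2 = (-0.36, -2.40);  n_2 = (-0.9889, +0.1483)
∠(n_1, n_2) = 56.47°
δ = |180° − 56.47°| = 123.53°
123.53° > 2α = 22.62°  →  invalid

δ = 123.53°, invalid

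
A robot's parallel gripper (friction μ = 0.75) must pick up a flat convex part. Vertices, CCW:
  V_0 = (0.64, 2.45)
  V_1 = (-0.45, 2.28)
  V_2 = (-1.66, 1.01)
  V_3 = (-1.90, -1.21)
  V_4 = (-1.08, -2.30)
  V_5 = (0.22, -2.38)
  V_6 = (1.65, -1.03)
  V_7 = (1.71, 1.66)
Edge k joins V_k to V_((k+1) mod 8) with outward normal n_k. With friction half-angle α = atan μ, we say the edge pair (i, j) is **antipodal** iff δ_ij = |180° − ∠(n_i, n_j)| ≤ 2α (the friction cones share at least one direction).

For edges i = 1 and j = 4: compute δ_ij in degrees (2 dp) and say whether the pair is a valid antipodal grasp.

δ = 49.91°, valid

α = atan 0.75 = 36.87°;  2α = 73.74°
edge 1: e_1 = (-1.21, -1.27);  n_1 = (-0.7240, +0.6898)
edge 4: e_4 = (+1.30, -0.08);  n_4 = (-0.0614, -0.9981)
∠(n_1, n_4) = 130.09°
δ = |180° − 130.09°| = 49.91°
49.91° ≤ 2α = 73.74°  →  valid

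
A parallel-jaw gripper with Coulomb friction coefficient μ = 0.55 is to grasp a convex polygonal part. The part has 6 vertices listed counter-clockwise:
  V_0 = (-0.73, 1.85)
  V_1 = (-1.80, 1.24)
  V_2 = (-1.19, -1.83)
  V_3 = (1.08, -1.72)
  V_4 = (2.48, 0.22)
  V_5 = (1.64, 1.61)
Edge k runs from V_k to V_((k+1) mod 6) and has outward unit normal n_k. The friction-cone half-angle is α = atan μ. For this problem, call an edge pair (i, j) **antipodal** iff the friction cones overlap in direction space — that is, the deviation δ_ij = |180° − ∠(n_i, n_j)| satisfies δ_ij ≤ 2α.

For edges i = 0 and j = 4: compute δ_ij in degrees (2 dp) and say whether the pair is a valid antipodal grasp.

α = atan 0.55 = 28.81°;  2α = 57.62°
edge 0: e_0 = (-1.07, -0.61);  n_0 = (-0.4953, +0.8687)
edge 4: e_4 = (-0.84, +1.39);  n_4 = (+0.8559, +0.5172)
∠(n_0, n_4) = 88.54°
δ = |180° − 88.54°| = 91.46°
91.46° > 2α = 57.62°  →  invalid

δ = 91.46°, invalid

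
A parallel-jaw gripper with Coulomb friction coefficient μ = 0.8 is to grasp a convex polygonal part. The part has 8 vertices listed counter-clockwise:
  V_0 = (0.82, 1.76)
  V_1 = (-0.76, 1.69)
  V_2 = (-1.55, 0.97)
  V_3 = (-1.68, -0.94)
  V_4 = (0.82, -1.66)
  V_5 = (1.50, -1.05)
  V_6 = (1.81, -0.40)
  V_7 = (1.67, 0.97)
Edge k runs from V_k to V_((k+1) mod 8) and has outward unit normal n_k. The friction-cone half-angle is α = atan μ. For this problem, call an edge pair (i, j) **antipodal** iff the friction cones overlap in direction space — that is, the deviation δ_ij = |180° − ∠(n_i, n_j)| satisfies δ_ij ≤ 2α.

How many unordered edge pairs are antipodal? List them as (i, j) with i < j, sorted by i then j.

count = 13; pairs: (0,3), (0,4), (0,5), (1,3), (1,4), (1,5), (1,6), (2,4), (2,5), (2,6), (2,7), (3,6), (3,7)

α = atan 0.8 = 38.66°;  2α = 77.32°
n_0 = (-0.0443, +0.9990)
n_1 = (-0.6736, +0.7391)
n_2 = (-0.9977, +0.0679)
n_3 = (-0.2768, -0.9609)
n_4 = (+0.6678, -0.7444)
n_5 = (+0.9026, -0.4305)
n_6 = (+0.9948, +0.1017)
n_7 = (+0.6808, +0.7325)
  (0,1): δ = 140.19°  ·
  (0,2): δ = 96.43°  ·
  (0,3): δ = 18.60°  ✓
  (0,4): δ = 39.36°  ✓
  (0,5): δ = 61.97°  ✓
  (0,6): δ = 93.30°  ·
  (0,7): δ = 134.56°  ·
  (1,2): δ = 136.24°  ·
  (1,3): δ = 58.41°  ✓
  (1,4): δ = 0.45°  ✓
  (1,5): δ = 22.16°  ✓
  (1,6): δ = 53.49°  ✓
  (1,7): δ = 94.75°  ·
  (2,3): δ = 102.17°  ·
  (2,4): δ = 44.21°  ✓
  (2,5): δ = 21.60°  ✓
  (2,6): δ = 9.73°  ✓
  (2,7): δ = 50.99°  ✓
  (3,4): δ = 122.04°  ·
  (3,5): δ = 99.43°  ·
  (3,6): δ = 68.10°  ✓
  (3,7): δ = 26.84°  ✓
  (4,5): δ = 157.39°  ·
  (4,6): δ = 126.06°  ·
  (4,7): δ = 84.80°  ·
  (5,6): δ = 148.67°  ·
  (5,7): δ = 107.41°  ·
  (6,7): δ = 138.74°  ·
antipodal pairs: 13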